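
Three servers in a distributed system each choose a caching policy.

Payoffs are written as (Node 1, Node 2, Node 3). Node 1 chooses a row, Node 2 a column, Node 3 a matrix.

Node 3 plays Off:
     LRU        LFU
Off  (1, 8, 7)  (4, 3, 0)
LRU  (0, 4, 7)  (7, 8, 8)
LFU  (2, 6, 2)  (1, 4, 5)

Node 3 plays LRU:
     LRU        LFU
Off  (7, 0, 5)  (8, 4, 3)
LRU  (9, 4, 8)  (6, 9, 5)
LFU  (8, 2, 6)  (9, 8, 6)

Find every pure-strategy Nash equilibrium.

The pure Nash equilibria are (LRU, LFU, Off); (LFU, LFU, LRU).

(Off, LRU, Off): Node 1 can switch to LFU (1 → 2). Not NE.
(Off, LRU, LRU): Node 1 can switch to LRU (7 → 9). Not NE.
(Off, LFU, Off): Node 1 can switch to LRU (4 → 7). Not NE.
(Off, LFU, LRU): Node 1 can switch to LFU (8 → 9). Not NE.
(LRU, LRU, Off): Node 1 can switch to Off (0 → 1). Not NE.
(LRU, LRU, LRU): Node 2 can switch to LFU (4 → 9). Not NE.
(LRU, LFU, Off): Node 1 gets 7, best alternative 4; Node 2 gets 8, best alternative 4; Node 3 gets 8, best alternative 5. No profitable deviation — NE.
(LRU, LFU, LRU): Node 1 can switch to Off (6 → 8). Not NE.
(LFU, LRU, Off): Node 3 can switch to LRU (2 → 6). Not NE.
(LFU, LRU, LRU): Node 1 can switch to LRU (8 → 9). Not NE.
(LFU, LFU, Off): Node 1 can switch to Off (1 → 4). Not NE.
(LFU, LFU, LRU): Node 1 gets 9, best alternative 8; Node 2 gets 8, best alternative 2; Node 3 gets 6, best alternative 5. No profitable deviation — NE.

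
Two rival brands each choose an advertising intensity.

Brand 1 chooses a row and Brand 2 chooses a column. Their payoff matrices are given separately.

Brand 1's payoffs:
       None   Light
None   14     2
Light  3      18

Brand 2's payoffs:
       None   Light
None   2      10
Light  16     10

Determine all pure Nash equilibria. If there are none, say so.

For each strategy profile, look for a profitable unilateral deviation.
(None, None): Brand 2 can switch to Light (2 → 10). Not NE.
(None, Light): Brand 1 can switch to Light (2 → 18). Not NE.
(Light, None): Brand 1 can switch to None (3 → 14). Not NE.
(Light, Light): Brand 2 can switch to None (10 → 16). Not NE.

There is no pure-strategy Nash equilibrium.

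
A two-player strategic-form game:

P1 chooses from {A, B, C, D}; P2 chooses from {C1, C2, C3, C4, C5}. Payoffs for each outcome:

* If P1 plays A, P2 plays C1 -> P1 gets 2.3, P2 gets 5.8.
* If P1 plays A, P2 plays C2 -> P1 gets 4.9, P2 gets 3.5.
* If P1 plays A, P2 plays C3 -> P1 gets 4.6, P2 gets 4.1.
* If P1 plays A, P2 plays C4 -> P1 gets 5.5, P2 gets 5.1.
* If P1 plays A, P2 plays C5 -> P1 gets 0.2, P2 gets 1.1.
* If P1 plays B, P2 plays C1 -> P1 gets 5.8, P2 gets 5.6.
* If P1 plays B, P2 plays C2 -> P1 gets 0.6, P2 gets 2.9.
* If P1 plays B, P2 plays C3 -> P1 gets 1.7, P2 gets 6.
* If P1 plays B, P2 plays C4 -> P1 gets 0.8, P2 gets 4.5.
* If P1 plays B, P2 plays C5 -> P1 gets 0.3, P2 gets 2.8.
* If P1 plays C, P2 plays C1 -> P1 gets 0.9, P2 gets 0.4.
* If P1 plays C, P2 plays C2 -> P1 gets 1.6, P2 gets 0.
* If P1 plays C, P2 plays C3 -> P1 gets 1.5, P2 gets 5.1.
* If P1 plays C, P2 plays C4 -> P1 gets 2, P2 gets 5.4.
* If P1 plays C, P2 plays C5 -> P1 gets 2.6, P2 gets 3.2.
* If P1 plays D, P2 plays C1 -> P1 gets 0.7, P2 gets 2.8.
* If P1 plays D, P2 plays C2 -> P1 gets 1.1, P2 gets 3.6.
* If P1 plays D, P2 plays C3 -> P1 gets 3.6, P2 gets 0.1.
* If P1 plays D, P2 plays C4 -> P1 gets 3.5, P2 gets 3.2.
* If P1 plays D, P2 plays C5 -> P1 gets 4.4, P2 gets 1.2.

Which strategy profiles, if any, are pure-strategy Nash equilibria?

There is no pure-strategy Nash equilibrium.

(A, C1): P1 can switch to B (2.3 → 5.8). Not NE.
(A, C2): P2 can switch to C1 (3.5 → 5.8). Not NE.
(A, C3): P2 can switch to C1 (4.1 → 5.8). Not NE.
(A, C4): P2 can switch to C1 (5.1 → 5.8). Not NE.
(A, C5): P1 can switch to B (0.2 → 0.3). Not NE.
(B, C1): P2 can switch to C3 (5.6 → 6). Not NE.
(The remaining 14 profiles each have a profitable deviation by the same check.)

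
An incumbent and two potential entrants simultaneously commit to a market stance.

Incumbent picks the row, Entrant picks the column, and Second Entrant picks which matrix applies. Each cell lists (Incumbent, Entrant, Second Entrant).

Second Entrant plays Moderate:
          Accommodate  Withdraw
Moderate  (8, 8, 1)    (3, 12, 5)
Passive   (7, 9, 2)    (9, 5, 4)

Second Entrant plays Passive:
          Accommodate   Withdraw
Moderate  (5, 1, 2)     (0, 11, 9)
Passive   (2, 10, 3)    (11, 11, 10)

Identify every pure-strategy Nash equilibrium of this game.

Incumbent against (Accommodate, Moderate): payoffs 8, 7 → best response Moderate.
Incumbent against (Accommodate, Passive): payoffs 5, 2 → best response Moderate.
Incumbent against (Withdraw, Moderate): payoffs 3, 9 → best response Passive.
Incumbent against (Withdraw, Passive): payoffs 0, 11 → best response Passive.
Entrant against (Moderate, Moderate): payoffs 8, 12 → best response Withdraw.
Entrant against (Moderate, Passive): payoffs 1, 11 → best response Withdraw.
Entrant against (Passive, Moderate): payoffs 9, 5 → best response Accommodate.
Entrant against (Passive, Passive): payoffs 10, 11 → best response Withdraw.
Second Entrant against (Moderate, Accommodate): payoffs 1, 2 → best response Passive.
Second Entrant against (Moderate, Withdraw): payoffs 5, 9 → best response Passive.
Second Entrant against (Passive, Accommodate): payoffs 2, 3 → best response Passive.
Second Entrant against (Passive, Withdraw): payoffs 4, 10 → best response Passive.
Mutual best responses: (Passive, Withdraw, Passive).

The unique pure-strategy Nash equilibrium is (Passive, Withdraw, Passive).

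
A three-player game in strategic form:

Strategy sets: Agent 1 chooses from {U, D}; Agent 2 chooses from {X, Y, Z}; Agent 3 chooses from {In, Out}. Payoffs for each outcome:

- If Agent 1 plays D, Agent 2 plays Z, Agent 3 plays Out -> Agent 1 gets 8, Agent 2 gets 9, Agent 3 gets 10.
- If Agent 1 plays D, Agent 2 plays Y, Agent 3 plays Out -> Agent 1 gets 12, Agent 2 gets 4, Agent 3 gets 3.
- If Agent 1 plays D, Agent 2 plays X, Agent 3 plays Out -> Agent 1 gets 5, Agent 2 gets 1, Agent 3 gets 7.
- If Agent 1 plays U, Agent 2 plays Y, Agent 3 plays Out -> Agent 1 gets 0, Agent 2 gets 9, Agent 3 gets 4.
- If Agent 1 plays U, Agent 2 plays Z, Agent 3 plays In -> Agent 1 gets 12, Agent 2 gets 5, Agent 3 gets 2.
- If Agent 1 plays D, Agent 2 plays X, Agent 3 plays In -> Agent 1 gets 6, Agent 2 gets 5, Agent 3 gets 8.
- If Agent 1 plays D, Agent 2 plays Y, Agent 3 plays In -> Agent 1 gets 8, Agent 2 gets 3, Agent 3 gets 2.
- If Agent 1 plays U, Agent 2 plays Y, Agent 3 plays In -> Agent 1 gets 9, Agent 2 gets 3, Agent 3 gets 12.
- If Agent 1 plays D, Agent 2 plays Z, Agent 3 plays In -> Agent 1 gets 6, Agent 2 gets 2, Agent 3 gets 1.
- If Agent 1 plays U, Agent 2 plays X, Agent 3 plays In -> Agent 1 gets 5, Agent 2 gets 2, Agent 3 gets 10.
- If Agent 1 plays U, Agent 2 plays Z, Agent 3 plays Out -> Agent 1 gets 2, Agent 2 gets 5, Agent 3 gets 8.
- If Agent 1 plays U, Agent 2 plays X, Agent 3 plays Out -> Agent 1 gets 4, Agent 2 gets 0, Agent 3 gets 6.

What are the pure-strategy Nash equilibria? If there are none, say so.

Agent 1 against (X, In): payoffs 5, 6 → best response D.
Agent 1 against (X, Out): payoffs 4, 5 → best response D.
Agent 1 against (Y, In): payoffs 9, 8 → best response U.
Agent 1 against (Y, Out): payoffs 0, 12 → best response D.
Agent 1 against (Z, In): payoffs 12, 6 → best response U.
Agent 1 against (Z, Out): payoffs 2, 8 → best response D.
Agent 2 against (U, In): payoffs 2, 3, 5 → best response Z.
Agent 2 against (U, Out): payoffs 0, 9, 5 → best response Y.
Agent 2 against (D, In): payoffs 5, 3, 2 → best response X.
Agent 2 against (D, Out): payoffs 1, 4, 9 → best response Z.
Agent 3 against (U, X): payoffs 10, 6 → best response In.
Agent 3 against (U, Y): payoffs 12, 4 → best response In.
Agent 3 against (U, Z): payoffs 2, 8 → best response Out.
Agent 3 against (D, X): payoffs 8, 7 → best response In.
Agent 3 against (D, Y): payoffs 2, 3 → best response Out.
Agent 3 against (D, Z): payoffs 1, 10 → best response Out.
Mutual best responses: (D, X, In); (D, Z, Out).

Pure-strategy Nash equilibria: (D, X, In), (D, Z, Out)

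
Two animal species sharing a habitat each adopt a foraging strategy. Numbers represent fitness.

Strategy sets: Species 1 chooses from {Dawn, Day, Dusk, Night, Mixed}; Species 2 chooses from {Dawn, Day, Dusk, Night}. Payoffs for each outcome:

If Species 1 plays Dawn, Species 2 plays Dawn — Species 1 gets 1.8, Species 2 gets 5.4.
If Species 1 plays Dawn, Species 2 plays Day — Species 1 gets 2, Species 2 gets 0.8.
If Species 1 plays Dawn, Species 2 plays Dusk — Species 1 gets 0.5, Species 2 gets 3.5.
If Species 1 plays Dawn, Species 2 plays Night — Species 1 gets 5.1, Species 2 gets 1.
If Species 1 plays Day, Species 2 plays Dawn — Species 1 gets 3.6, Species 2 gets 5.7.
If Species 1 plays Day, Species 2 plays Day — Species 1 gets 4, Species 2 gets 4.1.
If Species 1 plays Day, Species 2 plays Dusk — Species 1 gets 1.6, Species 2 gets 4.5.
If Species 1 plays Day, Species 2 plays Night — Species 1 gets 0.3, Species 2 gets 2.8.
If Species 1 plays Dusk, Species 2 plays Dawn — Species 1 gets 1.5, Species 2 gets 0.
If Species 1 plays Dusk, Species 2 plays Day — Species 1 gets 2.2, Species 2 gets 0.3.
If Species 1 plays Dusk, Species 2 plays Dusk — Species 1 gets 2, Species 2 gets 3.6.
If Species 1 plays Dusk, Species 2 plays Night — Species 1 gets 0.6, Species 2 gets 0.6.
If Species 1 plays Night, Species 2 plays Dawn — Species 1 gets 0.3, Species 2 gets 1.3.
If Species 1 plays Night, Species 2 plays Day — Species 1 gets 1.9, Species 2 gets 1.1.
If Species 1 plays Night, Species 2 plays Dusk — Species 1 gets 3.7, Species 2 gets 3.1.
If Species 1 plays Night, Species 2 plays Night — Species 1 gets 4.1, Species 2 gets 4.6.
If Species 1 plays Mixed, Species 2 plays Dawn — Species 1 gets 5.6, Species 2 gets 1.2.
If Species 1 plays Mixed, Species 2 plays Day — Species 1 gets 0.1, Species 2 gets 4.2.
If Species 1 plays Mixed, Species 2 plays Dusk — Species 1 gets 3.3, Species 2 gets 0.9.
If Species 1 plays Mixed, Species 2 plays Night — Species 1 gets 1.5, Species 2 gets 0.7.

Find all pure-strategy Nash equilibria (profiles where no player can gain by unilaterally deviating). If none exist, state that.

No pure-strategy Nash equilibrium.

Mark each player's best response to every combination of opponents' strategies; a profile where every player is best-responding is a pure Nash equilibrium.
Species 1 against Dawn: payoffs 1.8, 3.6, 1.5, 0.3, 5.6 → best response Mixed.
Species 1 against Day: payoffs 2, 4, 2.2, 1.9, 0.1 → best response Day.
Species 1 against Dusk: payoffs 0.5, 1.6, 2, 3.7, 3.3 → best response Night.
Species 1 against Night: payoffs 5.1, 0.3, 0.6, 4.1, 1.5 → best response Dawn.
Species 2 against Dawn: payoffs 5.4, 0.8, 3.5, 1 → best response Dawn.
Species 2 against Day: payoffs 5.7, 4.1, 4.5, 2.8 → best response Dawn.
Species 2 against Dusk: payoffs 0, 0.3, 3.6, 0.6 → best response Dusk.
Species 2 against Night: payoffs 1.3, 1.1, 3.1, 4.6 → best response Night.
Species 2 against Mixed: payoffs 1.2, 4.2, 0.9, 0.7 → best response Day.
No profile is a mutual best response for all players.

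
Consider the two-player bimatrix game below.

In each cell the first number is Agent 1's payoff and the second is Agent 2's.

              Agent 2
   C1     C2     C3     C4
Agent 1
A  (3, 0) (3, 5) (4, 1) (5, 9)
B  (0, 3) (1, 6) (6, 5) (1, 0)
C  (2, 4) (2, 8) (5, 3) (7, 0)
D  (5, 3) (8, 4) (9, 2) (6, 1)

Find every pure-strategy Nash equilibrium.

Pure NE: (D, C2)

(A, C1): Agent 1 can switch to D (3 → 5). Not NE.
(A, C2): Agent 1 can switch to D (3 → 8). Not NE.
(A, C3): Agent 1 can switch to B (4 → 6). Not NE.
(A, C4): Agent 1 can switch to C (5 → 7). Not NE.
(B, C1): Agent 1 can switch to A (0 → 3). Not NE.
(B, C2): Agent 1 can switch to A (1 → 3). Not NE.
(B, C3): Agent 1 can switch to D (6 → 9). Not NE.
(B, C4): Agent 1 can switch to A (1 → 5). Not NE.
(C, C1): Agent 1 can switch to A (2 → 3). Not NE.
(C, C2): Agent 1 can switch to A (2 → 3). Not NE.
(D, C2): Agent 1 gets 8, best alternative 3; Agent 2 gets 4, best alternative 3. No profitable deviation — NE.
(The remaining 5 profiles each have a profitable deviation by the same check.)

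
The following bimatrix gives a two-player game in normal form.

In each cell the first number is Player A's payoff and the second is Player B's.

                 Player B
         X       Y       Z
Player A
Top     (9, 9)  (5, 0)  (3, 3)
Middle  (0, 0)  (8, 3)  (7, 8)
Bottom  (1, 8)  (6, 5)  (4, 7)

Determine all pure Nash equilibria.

Pure-strategy Nash equilibria: (Top, X), (Middle, Z)

Check each profile: it is a Nash equilibrium iff no player can strictly gain by switching unilaterally.
(Top, X): Player A gets 9, best alternative 1; Player B gets 9, best alternative 3. No profitable deviation — NE.
(Top, Y): Player A can switch to Middle (5 → 8). Not NE.
(Top, Z): Player A can switch to Middle (3 → 7). Not NE.
(Middle, X): Player A can switch to Top (0 → 9). Not NE.
(Middle, Y): Player B can switch to Z (3 → 8). Not NE.
(Middle, Z): Player A gets 7, best alternative 4; Player B gets 8, best alternative 3. No profitable deviation — NE.
(Bottom, X): Player A can switch to Top (1 → 9). Not NE.
(Bottom, Y): Player A can switch to Middle (6 → 8). Not NE.
(The remaining 1 profile has a profitable deviation by the same check.)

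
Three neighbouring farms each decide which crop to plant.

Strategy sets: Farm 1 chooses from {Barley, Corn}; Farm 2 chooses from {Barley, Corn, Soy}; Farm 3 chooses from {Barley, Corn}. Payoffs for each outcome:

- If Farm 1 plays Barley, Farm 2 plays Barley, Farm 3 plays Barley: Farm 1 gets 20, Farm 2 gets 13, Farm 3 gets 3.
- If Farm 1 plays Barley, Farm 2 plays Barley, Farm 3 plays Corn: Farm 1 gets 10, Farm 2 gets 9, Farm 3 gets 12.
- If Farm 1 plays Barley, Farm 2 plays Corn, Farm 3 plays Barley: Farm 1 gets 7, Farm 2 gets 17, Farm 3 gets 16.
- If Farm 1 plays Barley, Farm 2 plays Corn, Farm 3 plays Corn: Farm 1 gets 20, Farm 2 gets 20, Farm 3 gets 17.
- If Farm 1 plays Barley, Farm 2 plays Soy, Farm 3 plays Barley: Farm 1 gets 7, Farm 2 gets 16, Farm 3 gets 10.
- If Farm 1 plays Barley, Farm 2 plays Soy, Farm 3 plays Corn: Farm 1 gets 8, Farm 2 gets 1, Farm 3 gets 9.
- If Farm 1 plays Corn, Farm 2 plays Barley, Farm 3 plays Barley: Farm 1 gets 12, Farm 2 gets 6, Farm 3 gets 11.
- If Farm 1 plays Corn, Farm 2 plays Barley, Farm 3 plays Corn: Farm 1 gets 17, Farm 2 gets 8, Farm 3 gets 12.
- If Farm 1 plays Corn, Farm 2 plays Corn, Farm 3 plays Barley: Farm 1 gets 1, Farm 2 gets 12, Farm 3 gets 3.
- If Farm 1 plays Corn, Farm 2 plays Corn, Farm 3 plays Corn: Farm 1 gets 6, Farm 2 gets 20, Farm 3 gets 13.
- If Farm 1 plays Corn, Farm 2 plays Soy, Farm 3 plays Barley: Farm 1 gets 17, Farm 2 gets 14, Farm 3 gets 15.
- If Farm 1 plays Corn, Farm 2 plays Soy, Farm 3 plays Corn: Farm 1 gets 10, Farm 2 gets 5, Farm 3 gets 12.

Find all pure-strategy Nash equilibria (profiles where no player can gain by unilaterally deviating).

Pure-strategy Nash equilibria: (Barley, Corn, Corn) and (Corn, Soy, Barley)

Farm 1 against (Barley, Barley): payoffs 20, 12 → best response Barley.
Farm 1 against (Barley, Corn): payoffs 10, 17 → best response Corn.
Farm 1 against (Corn, Barley): payoffs 7, 1 → best response Barley.
Farm 1 against (Corn, Corn): payoffs 20, 6 → best response Barley.
Farm 1 against (Soy, Barley): payoffs 7, 17 → best response Corn.
Farm 1 against (Soy, Corn): payoffs 8, 10 → best response Corn.
Farm 2 against (Barley, Barley): payoffs 13, 17, 16 → best response Corn.
Farm 2 against (Barley, Corn): payoffs 9, 20, 1 → best response Corn.
Farm 2 against (Corn, Barley): payoffs 6, 12, 14 → best response Soy.
Farm 2 against (Corn, Corn): payoffs 8, 20, 5 → best response Corn.
Farm 3 against (Barley, Barley): payoffs 3, 12 → best response Corn.
Farm 3 against (Barley, Corn): payoffs 16, 17 → best response Corn.
Farm 3 against (Barley, Soy): payoffs 10, 9 → best response Barley.
Farm 3 against (Corn, Barley): payoffs 11, 12 → best response Corn.
Farm 3 against (Corn, Corn): payoffs 3, 13 → best response Corn.
Farm 3 against (Corn, Soy): payoffs 15, 12 → best response Barley.
Mutual best responses: (Barley, Corn, Corn); (Corn, Soy, Barley).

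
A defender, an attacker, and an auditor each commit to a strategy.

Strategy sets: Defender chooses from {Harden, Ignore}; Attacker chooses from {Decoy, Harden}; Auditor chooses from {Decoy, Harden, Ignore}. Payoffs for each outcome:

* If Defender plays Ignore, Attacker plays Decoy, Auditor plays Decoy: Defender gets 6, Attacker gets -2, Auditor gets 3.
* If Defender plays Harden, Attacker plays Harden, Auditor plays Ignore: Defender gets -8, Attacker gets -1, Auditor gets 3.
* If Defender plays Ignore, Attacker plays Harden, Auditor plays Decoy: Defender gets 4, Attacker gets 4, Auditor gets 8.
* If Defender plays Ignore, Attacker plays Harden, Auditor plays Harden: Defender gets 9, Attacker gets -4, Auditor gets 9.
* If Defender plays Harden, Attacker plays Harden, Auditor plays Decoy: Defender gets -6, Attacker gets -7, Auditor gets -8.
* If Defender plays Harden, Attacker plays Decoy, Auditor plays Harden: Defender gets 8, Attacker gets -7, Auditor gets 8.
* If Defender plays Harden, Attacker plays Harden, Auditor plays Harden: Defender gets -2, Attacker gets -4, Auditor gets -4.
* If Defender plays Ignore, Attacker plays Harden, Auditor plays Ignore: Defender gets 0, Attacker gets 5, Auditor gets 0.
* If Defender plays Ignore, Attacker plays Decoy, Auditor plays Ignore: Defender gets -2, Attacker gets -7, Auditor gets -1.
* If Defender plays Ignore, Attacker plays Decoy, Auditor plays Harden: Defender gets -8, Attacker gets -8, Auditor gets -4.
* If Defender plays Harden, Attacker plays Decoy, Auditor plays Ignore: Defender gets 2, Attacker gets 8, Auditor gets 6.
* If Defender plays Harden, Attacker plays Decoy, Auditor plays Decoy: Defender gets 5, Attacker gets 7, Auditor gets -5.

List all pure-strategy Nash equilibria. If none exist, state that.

The unique pure-strategy Nash equilibrium is (Ignore, Harden, Harden).

Check each profile: it is a Nash equilibrium iff no player can strictly gain by switching unilaterally.
(Harden, Decoy, Decoy): Defender can switch to Ignore (5 → 6). Not NE.
(Harden, Decoy, Harden): Attacker can switch to Harden (-7 → -4). Not NE.
(Harden, Decoy, Ignore): Auditor can switch to Harden (6 → 8). Not NE.
(Harden, Harden, Decoy): Defender can switch to Ignore (-6 → 4). Not NE.
(Harden, Harden, Harden): Defender can switch to Ignore (-2 → 9). Not NE.
(Harden, Harden, Ignore): Defender can switch to Ignore (-8 → 0). Not NE.
(Ignore, Decoy, Decoy): Attacker can switch to Harden (-2 → 4). Not NE.
(Ignore, Decoy, Harden): Defender can switch to Harden (-8 → 8). Not NE.
(Ignore, Decoy, Ignore): Defender can switch to Harden (-2 → 2). Not NE.
(Ignore, Harden, Decoy): Auditor can switch to Harden (8 → 9). Not NE.
(Ignore, Harden, Harden): Defender gets 9, best alternative -2; Attacker gets -4, best alternative -8; Auditor gets 9, best alternative 8. No profitable deviation — NE.
(Ignore, Harden, Ignore): Auditor can switch to Decoy (0 → 8). Not NE.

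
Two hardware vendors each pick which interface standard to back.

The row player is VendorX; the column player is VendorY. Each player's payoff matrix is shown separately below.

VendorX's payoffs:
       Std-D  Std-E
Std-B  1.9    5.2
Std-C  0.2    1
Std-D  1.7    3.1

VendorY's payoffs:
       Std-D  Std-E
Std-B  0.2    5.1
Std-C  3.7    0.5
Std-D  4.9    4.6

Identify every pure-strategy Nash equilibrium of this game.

Pure NE: (Std-B, Std-E)

Mark each player's best response to every combination of opponents' strategies; a profile where every player is best-responding is a pure Nash equilibrium.
VendorX against Std-D: payoffs 1.9, 0.2, 1.7 → best response Std-B.
VendorX against Std-E: payoffs 5.2, 1, 3.1 → best response Std-B.
VendorY against Std-B: payoffs 0.2, 5.1 → best response Std-E.
VendorY against Std-C: payoffs 3.7, 0.5 → best response Std-D.
VendorY against Std-D: payoffs 4.9, 4.6 → best response Std-D.
Mutual best responses: (Std-B, Std-E).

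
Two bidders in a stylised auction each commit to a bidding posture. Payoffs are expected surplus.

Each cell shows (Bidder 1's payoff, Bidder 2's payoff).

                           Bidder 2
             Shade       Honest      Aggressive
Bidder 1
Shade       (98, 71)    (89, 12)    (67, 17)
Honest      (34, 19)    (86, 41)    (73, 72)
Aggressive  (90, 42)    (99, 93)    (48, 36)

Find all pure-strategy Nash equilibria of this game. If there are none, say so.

(Shade, Shade) and (Honest, Aggressive) and (Aggressive, Honest)

Bidder 1 against Shade: payoffs 98, 34, 90 → best response Shade.
Bidder 1 against Honest: payoffs 89, 86, 99 → best response Aggressive.
Bidder 1 against Aggressive: payoffs 67, 73, 48 → best response Honest.
Bidder 2 against Shade: payoffs 71, 12, 17 → best response Shade.
Bidder 2 against Honest: payoffs 19, 41, 72 → best response Aggressive.
Bidder 2 against Aggressive: payoffs 42, 93, 36 → best response Honest.
Mutual best responses: (Shade, Shade); (Honest, Aggressive); (Aggressive, Honest).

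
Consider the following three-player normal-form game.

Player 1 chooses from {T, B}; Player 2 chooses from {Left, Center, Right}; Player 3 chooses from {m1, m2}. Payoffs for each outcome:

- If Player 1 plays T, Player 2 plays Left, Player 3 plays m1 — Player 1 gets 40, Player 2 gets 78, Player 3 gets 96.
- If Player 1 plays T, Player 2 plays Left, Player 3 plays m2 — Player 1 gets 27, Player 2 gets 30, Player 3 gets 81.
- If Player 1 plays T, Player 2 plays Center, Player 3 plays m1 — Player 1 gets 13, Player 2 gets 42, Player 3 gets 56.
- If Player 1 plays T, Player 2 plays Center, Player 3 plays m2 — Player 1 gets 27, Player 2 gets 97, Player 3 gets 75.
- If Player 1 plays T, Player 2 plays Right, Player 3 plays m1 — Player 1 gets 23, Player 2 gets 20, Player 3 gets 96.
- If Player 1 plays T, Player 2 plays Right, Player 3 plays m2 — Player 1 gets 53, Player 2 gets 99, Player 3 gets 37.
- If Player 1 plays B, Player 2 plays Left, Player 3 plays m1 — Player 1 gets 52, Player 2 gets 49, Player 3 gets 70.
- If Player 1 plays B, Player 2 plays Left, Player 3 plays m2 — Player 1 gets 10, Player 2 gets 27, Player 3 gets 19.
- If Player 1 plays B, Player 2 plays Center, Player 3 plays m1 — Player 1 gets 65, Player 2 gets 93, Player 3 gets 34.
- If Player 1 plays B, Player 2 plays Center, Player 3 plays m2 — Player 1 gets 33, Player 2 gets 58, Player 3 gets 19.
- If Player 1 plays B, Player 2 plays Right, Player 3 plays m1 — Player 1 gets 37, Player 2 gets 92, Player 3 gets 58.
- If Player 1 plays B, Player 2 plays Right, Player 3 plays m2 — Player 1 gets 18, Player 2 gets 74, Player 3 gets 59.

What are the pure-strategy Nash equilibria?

Pure NE: (B, Center, m1)

Check each profile: it is a Nash equilibrium iff no player can strictly gain by switching unilaterally.
(T, Left, m1): Player 1 can switch to B (40 → 52). Not NE.
(T, Left, m2): Player 2 can switch to Center (30 → 97). Not NE.
(T, Center, m1): Player 1 can switch to B (13 → 65). Not NE.
(T, Center, m2): Player 1 can switch to B (27 → 33). Not NE.
(T, Right, m1): Player 1 can switch to B (23 → 37). Not NE.
(T, Right, m2): Player 3 can switch to m1 (37 → 96). Not NE.
(B, Left, m1): Player 2 can switch to Center (49 → 93). Not NE.
(B, Left, m2): Player 1 can switch to T (10 → 27). Not NE.
(B, Center, m1): Player 1 gets 65, best alternative 13; Player 2 gets 93, best alternative 92; Player 3 gets 34, best alternative 19. No profitable deviation — NE.
(B, Center, m2): Player 2 can switch to Right (58 → 74). Not NE.
(B, Right, m1): Player 2 can switch to Center (92 → 93). Not NE.
(The remaining 1 profile has a profitable deviation by the same check.)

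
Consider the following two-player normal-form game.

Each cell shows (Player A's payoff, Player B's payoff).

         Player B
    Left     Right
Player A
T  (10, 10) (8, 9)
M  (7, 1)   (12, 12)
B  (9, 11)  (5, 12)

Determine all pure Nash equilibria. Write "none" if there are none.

(T, Left), (M, Right)

For each player, find the best response to each opponent profile; mutual best responses are the pure NE.
Player A against Left: payoffs 10, 7, 9 → best response T.
Player A against Right: payoffs 8, 12, 5 → best response M.
Player B against T: payoffs 10, 9 → best response Left.
Player B against M: payoffs 1, 12 → best response Right.
Player B against B: payoffs 11, 12 → best response Right.
Mutual best responses: (T, Left); (M, Right).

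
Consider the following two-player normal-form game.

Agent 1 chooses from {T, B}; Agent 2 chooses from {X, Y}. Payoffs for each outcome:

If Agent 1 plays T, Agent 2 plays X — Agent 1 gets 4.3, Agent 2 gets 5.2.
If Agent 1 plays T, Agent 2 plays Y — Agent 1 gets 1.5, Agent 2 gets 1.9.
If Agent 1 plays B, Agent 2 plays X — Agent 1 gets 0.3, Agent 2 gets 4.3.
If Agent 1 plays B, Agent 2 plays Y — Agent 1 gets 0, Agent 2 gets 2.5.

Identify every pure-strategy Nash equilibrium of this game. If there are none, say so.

The unique pure-strategy Nash equilibrium is (T, X).

Check each profile: it is a Nash equilibrium iff no player can strictly gain by switching unilaterally.
(T, X): Agent 1 gets 4.3, best alternative 0.3; Agent 2 gets 5.2, best alternative 1.9. No profitable deviation — NE.
(T, Y): Agent 2 can switch to X (1.9 → 5.2). Not NE.
(B, X): Agent 1 can switch to T (0.3 → 4.3). Not NE.
(B, Y): Agent 1 can switch to T (0 → 1.5). Not NE.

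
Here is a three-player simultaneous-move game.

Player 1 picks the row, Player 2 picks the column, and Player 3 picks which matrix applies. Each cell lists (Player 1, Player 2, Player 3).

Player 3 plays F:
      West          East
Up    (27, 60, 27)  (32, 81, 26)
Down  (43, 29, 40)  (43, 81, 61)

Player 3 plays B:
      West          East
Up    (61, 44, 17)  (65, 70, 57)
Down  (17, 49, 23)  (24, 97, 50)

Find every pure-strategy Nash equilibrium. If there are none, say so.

The pure Nash equilibria are (Up, East, B), (Down, East, F).

(Up, West, F): Player 1 can switch to Down (27 → 43). Not NE.
(Up, West, B): Player 2 can switch to East (44 → 70). Not NE.
(Up, East, F): Player 1 can switch to Down (32 → 43). Not NE.
(Up, East, B): Player 1 gets 65, best alternative 24; Player 2 gets 70, best alternative 44; Player 3 gets 57, best alternative 26. No profitable deviation — NE.
(Down, West, F): Player 2 can switch to East (29 → 81). Not NE.
(Down, West, B): Player 1 can switch to Up (17 → 61). Not NE.
(Down, East, F): Player 1 gets 43, best alternative 32; Player 2 gets 81, best alternative 29; Player 3 gets 61, best alternative 50. No profitable deviation — NE.
(Down, East, B): Player 1 can switch to Up (24 → 65). Not NE.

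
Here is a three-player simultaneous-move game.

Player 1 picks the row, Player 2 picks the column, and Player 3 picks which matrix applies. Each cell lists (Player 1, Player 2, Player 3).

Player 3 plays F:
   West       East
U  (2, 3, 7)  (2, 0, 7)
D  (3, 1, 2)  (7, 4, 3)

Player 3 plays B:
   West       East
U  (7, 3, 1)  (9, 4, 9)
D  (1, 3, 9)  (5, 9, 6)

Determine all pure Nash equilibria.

The unique pure-strategy Nash equilibrium is (U, East, B).

Player 1 against (West, F): payoffs 2, 3 → best response D.
Player 1 against (West, B): payoffs 7, 1 → best response U.
Player 1 against (East, F): payoffs 2, 7 → best response D.
Player 1 against (East, B): payoffs 9, 5 → best response U.
Player 2 against (U, F): payoffs 3, 0 → best response West.
Player 2 against (U, B): payoffs 3, 4 → best response East.
Player 2 against (D, F): payoffs 1, 4 → best response East.
Player 2 against (D, B): payoffs 3, 9 → best response East.
Player 3 against (U, West): payoffs 7, 1 → best response F.
Player 3 against (U, East): payoffs 7, 9 → best response B.
Player 3 against (D, West): payoffs 2, 9 → best response B.
Player 3 against (D, East): payoffs 3, 6 → best response B.
Mutual best responses: (U, East, B).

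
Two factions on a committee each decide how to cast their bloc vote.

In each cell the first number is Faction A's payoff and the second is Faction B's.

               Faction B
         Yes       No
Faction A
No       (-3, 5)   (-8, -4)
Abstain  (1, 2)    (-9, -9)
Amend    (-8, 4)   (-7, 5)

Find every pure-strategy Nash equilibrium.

Check each profile: it is a Nash equilibrium iff no player can strictly gain by switching unilaterally.
(No, Yes): Faction A can switch to Abstain (-3 → 1). Not NE.
(No, No): Faction A can switch to Amend (-8 → -7). Not NE.
(Abstain, Yes): Faction A gets 1, best alternative -3; Faction B gets 2, best alternative -9. No profitable deviation — NE.
(Abstain, No): Faction A can switch to No (-9 → -8). Not NE.
(Amend, Yes): Faction A can switch to No (-8 → -3). Not NE.
(Amend, No): Faction A gets -7, best alternative -8; Faction B gets 5, best alternative 4. No profitable deviation — NE.

Pure-strategy Nash equilibria: (Abstain, Yes); (Amend, No)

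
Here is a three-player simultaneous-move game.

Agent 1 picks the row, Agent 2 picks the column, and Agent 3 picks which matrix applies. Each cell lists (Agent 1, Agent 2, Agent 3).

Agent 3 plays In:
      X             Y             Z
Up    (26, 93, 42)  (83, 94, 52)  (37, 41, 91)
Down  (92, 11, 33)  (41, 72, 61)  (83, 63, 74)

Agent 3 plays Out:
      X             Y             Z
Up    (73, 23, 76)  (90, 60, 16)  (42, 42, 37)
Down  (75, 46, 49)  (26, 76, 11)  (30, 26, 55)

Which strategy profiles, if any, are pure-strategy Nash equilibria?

(Up, Y, In)

Agent 1 against (X, In): payoffs 26, 92 → best response Down.
Agent 1 against (X, Out): payoffs 73, 75 → best response Down.
Agent 1 against (Y, In): payoffs 83, 41 → best response Up.
Agent 1 against (Y, Out): payoffs 90, 26 → best response Up.
Agent 1 against (Z, In): payoffs 37, 83 → best response Down.
Agent 1 against (Z, Out): payoffs 42, 30 → best response Up.
Agent 2 against (Up, In): payoffs 93, 94, 41 → best response Y.
Agent 2 against (Up, Out): payoffs 23, 60, 42 → best response Y.
Agent 2 against (Down, In): payoffs 11, 72, 63 → best response Y.
Agent 2 against (Down, Out): payoffs 46, 76, 26 → best response Y.
Agent 3 against (Up, X): payoffs 42, 76 → best response Out.
Agent 3 against (Up, Y): payoffs 52, 16 → best response In.
Agent 3 against (Up, Z): payoffs 91, 37 → best response In.
Agent 3 against (Down, X): payoffs 33, 49 → best response Out.
Agent 3 against (Down, Y): payoffs 61, 11 → best response In.
Agent 3 against (Down, Z): payoffs 74, 55 → best response In.
Mutual best responses: (Up, Y, In).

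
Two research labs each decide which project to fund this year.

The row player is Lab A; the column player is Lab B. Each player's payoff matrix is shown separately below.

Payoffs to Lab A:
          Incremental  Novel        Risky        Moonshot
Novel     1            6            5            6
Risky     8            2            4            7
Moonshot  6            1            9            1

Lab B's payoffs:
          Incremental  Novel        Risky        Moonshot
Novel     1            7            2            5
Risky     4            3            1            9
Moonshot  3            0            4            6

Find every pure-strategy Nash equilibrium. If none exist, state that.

Lab A against Incremental: payoffs 1, 8, 6 → best response Risky.
Lab A against Novel: payoffs 6, 2, 1 → best response Novel.
Lab A against Risky: payoffs 5, 4, 9 → best response Moonshot.
Lab A against Moonshot: payoffs 6, 7, 1 → best response Risky.
Lab B against Novel: payoffs 1, 7, 2, 5 → best response Novel.
Lab B against Risky: payoffs 4, 3, 1, 9 → best response Moonshot.
Lab B against Moonshot: payoffs 3, 0, 4, 6 → best response Moonshot.
Mutual best responses: (Novel, Novel); (Risky, Moonshot).

Pure-strategy Nash equilibria: (Novel, Novel); (Risky, Moonshot)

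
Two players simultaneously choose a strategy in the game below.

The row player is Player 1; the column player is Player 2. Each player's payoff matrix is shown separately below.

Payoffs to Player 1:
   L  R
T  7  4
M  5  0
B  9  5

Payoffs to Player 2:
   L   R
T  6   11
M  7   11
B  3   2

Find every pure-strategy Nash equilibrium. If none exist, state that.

Player 1 against L: payoffs 7, 5, 9 → best response B.
Player 1 against R: payoffs 4, 0, 5 → best response B.
Player 2 against T: payoffs 6, 11 → best response R.
Player 2 against M: payoffs 7, 11 → best response R.
Player 2 against B: payoffs 3, 2 → best response L.
Mutual best responses: (B, L).

The unique pure-strategy Nash equilibrium is (B, L).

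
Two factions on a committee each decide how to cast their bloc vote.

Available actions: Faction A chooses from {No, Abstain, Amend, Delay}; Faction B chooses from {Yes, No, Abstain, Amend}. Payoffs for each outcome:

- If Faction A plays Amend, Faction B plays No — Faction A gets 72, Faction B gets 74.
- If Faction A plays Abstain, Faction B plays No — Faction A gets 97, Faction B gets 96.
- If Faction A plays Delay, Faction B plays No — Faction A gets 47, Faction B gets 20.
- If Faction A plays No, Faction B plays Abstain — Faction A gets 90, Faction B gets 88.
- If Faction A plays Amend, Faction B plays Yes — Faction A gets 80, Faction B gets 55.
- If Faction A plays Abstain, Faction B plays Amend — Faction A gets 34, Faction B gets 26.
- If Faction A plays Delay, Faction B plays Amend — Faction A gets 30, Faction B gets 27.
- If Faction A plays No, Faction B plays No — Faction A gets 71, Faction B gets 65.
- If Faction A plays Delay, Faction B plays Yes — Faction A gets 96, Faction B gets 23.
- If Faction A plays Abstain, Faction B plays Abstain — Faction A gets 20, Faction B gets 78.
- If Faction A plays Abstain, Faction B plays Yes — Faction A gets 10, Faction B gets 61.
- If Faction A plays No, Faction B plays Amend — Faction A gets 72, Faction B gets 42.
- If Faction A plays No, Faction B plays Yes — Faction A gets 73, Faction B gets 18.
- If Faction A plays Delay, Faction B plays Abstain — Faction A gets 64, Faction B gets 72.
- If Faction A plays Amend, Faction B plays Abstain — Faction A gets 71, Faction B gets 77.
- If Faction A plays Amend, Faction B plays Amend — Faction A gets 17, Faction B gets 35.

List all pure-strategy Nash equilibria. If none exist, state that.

Pure-strategy Nash equilibria: (No, Abstain), (Abstain, No)

For each strategy profile, look for a profitable unilateral deviation.
(No, Yes): Faction A can switch to Amend (73 → 80). Not NE.
(No, No): Faction A can switch to Abstain (71 → 97). Not NE.
(No, Abstain): Faction A gets 90, best alternative 71; Faction B gets 88, best alternative 65. No profitable deviation — NE.
(No, Amend): Faction B can switch to No (42 → 65). Not NE.
(Abstain, Yes): Faction A can switch to No (10 → 73). Not NE.
(Abstain, No): Faction A gets 97, best alternative 72; Faction B gets 96, best alternative 78. No profitable deviation — NE.
(Abstain, Abstain): Faction A can switch to No (20 → 90). Not NE.
(Abstain, Amend): Faction A can switch to No (34 → 72). Not NE.
(The remaining 8 profiles each have a profitable deviation by the same check.)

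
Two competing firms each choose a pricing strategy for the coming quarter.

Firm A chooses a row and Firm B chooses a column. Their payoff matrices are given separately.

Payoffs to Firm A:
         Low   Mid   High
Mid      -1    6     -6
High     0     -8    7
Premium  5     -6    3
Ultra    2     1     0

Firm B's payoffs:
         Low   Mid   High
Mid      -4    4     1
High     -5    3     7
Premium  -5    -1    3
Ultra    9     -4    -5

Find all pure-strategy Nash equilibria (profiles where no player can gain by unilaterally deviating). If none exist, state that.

Firm A against Low: payoffs -1, 0, 5, 2 → best response Premium.
Firm A against Mid: payoffs 6, -8, -6, 1 → best response Mid.
Firm A against High: payoffs -6, 7, 3, 0 → best response High.
Firm B against Mid: payoffs -4, 4, 1 → best response Mid.
Firm B against High: payoffs -5, 3, 7 → best response High.
Firm B against Premium: payoffs -5, -1, 3 → best response High.
Firm B against Ultra: payoffs 9, -4, -5 → best response Low.
Mutual best responses: (Mid, Mid); (High, High).

Pure-strategy Nash equilibria: (Mid, Mid) and (High, High)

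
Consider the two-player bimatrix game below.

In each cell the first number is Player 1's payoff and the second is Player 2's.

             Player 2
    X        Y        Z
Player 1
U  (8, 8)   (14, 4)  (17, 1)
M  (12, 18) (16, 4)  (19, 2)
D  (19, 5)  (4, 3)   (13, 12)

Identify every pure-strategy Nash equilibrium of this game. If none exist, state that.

This game has no pure Nash equilibrium.

(U, X): Player 1 can switch to M (8 → 12). Not NE.
(U, Y): Player 1 can switch to M (14 → 16). Not NE.
(U, Z): Player 1 can switch to M (17 → 19). Not NE.
(M, X): Player 1 can switch to D (12 → 19). Not NE.
(M, Y): Player 2 can switch to X (4 → 18). Not NE.
(M, Z): Player 2 can switch to X (2 → 18). Not NE.
(D, X): Player 2 can switch to Z (5 → 12). Not NE.
(D, Y): Player 1 can switch to U (4 → 14). Not NE.
(D, Z): Player 1 can switch to U (13 → 17). Not NE.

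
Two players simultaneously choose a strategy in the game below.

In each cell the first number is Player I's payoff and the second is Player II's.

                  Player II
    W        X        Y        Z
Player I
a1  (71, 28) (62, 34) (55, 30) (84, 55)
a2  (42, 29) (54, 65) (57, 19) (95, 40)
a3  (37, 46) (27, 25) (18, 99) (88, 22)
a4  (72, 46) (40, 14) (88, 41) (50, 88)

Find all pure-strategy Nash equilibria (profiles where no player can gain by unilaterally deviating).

(a1, W): Player I can switch to a4 (71 → 72). Not NE.
(a1, X): Player II can switch to Z (34 → 55). Not NE.
(a1, Y): Player I can switch to a2 (55 → 57). Not NE.
(a1, Z): Player I can switch to a2 (84 → 95). Not NE.
(a2, W): Player I can switch to a1 (42 → 71). Not NE.
(a2, X): Player I can switch to a1 (54 → 62). Not NE.
(The remaining 10 profiles each have a profitable deviation by the same check.)

No pure-strategy Nash equilibrium.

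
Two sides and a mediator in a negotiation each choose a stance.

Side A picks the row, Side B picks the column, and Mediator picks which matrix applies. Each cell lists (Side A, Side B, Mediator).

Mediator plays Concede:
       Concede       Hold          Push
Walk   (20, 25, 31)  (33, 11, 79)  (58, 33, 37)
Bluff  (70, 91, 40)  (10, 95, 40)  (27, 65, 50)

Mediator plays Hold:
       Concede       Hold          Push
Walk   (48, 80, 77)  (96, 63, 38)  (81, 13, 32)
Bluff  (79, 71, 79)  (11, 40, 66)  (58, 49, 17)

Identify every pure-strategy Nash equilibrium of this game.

Pure-strategy Nash equilibria: (Walk, Push, Concede); (Bluff, Concede, Hold)

Check each profile: it is a Nash equilibrium iff no player can strictly gain by switching unilaterally.
(Walk, Concede, Concede): Side A can switch to Bluff (20 → 70). Not NE.
(Walk, Concede, Hold): Side A can switch to Bluff (48 → 79). Not NE.
(Walk, Hold, Concede): Side B can switch to Concede (11 → 25). Not NE.
(Walk, Hold, Hold): Side B can switch to Concede (63 → 80). Not NE.
(Walk, Push, Concede): Side A gets 58, best alternative 27; Side B gets 33, best alternative 25; Mediator gets 37, best alternative 32. No profitable deviation — NE.
(Walk, Push, Hold): Side B can switch to Concede (13 → 80). Not NE.
(Bluff, Concede, Concede): Side B can switch to Hold (91 → 95). Not NE.
(Bluff, Concede, Hold): Side A gets 79, best alternative 48; Side B gets 71, best alternative 49; Mediator gets 79, best alternative 40. No profitable deviation — NE.
(Bluff, Hold, Concede): Side A can switch to Walk (10 → 33). Not NE.
(Bluff, Hold, Hold): Side A can switch to Walk (11 → 96). Not NE.
(The remaining 2 profiles each have a profitable deviation by the same check.)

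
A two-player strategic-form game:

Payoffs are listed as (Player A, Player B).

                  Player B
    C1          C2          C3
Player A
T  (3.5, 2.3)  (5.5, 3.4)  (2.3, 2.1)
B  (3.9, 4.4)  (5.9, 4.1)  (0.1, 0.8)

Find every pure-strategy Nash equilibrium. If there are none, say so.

For each player, find the best response to each opponent profile; mutual best responses are the pure NE.
Player A against C1: payoffs 3.5, 3.9 → best response B.
Player A against C2: payoffs 5.5, 5.9 → best response B.
Player A against C3: payoffs 2.3, 0.1 → best response T.
Player B against T: payoffs 2.3, 3.4, 2.1 → best response C2.
Player B against B: payoffs 4.4, 4.1, 0.8 → best response C1.
Mutual best responses: (B, C1).

The unique pure-strategy Nash equilibrium is (B, C1).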